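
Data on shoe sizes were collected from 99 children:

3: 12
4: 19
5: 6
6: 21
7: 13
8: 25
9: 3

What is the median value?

Cumulative frequencies: 12, 31, 37, 58, 71, 96, 99
n = 99, so the median is the value in position (n+1)/2 = 50.
Position 50 falls at value 6.

6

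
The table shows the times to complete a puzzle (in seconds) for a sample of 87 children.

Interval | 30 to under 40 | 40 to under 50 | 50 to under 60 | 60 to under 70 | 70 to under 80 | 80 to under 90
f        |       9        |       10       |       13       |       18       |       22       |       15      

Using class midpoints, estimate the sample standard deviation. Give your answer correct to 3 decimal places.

15.821

Midpoints: 35, 45, 55, 65, 75, 85
n = 87, Σfm = 5575, mean = 64.0805
Σfm² = 378775
Σf(m − x̄)² = Σfm² − (Σfm)²/n = 378775 − 5575²/87 = 21526.4368
Sample variance = 21526.4368 / 86 = 250.3074
Standard deviation = √250.3074 = 15.8211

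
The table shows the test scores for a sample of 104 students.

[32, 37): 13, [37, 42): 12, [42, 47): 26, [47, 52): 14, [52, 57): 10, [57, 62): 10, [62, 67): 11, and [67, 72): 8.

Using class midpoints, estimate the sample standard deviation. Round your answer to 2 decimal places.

10.65

Midpoints: 34.5, 39.5, 44.5, 49.5, 54.5, 59.5, 64.5, 69.5
n = 104, Σfm = 5178, mean = 49.7885
Σfm² = 269496
Σf(m − x̄)² = Σfm² − (Σfm)²/n = 269496 − 5178²/104 = 11691.3462
Sample variance = 11691.3462 / 103 = 113.5082
Standard deviation = √113.5082 = 10.6540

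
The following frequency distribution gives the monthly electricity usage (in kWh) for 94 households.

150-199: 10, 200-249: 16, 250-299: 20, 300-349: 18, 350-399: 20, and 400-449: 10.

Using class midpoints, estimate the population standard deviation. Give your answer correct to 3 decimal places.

75.659

Midpoints: 174.5, 224.5, 274.5, 324.5, 374.5, 424.5
n = 94, Σfm = 28403, mean = 302.1596
Σfm² = 9120323.5
Σf(m − x̄)² = Σfm² − (Σfm)²/n = 9120323.5 − 28403²/94 = 538085.1064
Population variance = 538085.1064 / 94 = 5724.3096
Standard deviation = √5724.3096 = 75.6592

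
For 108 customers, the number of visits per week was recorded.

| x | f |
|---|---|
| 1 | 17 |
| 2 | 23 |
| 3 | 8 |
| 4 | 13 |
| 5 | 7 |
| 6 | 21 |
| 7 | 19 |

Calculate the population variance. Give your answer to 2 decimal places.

Values: 1, 2, 3, 4, 5, 6, 7
n = 108, Σfx = 433, mean = 4.0093
Σfx² = 2251
Σf(x − x̄)² = Σfx² − (Σfx)²/n = 2251 − 433²/108 = 514.9907
Population variance = 514.9907 / 108 = 4.7684

4.77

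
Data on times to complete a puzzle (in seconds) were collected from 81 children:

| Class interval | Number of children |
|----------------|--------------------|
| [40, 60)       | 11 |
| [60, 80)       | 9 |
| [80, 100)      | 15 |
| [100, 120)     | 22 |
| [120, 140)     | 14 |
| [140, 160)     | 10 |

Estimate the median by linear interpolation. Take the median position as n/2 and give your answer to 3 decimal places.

Cumulative frequencies: 11, 20, 35, 57, 71, 81
n = 81; position = n/2 = 40.5.
This falls in the class [100, 120): L = 100, F = 35, f = 22, h = 20.
Median ≈ 100 + ((40.5 − 35) / 22) × 20 = 105.0000

105.000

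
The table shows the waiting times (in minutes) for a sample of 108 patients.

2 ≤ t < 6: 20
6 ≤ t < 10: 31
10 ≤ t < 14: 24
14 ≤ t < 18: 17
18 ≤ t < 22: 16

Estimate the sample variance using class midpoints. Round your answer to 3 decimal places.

28.040

Midpoints: 4, 8, 12, 16, 20
n = 108, Σfm = 1208, mean = 11.1852
Σfm² = 16512
Σf(m − x̄)² = Σfm² − (Σfm)²/n = 16512 − 1208²/108 = 3000.2963
Sample variance = 3000.2963 / 107 = 28.0402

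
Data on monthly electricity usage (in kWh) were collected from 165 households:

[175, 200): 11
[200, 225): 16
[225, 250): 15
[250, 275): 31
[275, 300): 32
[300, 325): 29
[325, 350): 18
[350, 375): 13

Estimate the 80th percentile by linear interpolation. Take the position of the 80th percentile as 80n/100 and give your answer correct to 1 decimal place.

323.3

Cumulative frequencies: 11, 27, 42, 73, 105, 134, 152, 165
n = 165; position = 80n/100 = 132.
This falls in the class [300, 325): L = 300, F = 105, f = 29, h = 25.
80th percentile ≈ 300 + ((132 − 105) / 29) × 25 = 323.2759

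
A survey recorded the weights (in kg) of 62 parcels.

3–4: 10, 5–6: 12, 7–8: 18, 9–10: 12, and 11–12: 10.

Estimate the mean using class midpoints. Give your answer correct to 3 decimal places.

7.500

Midpoints: 3.5, 5.5, 7.5, 9.5, 11.5
Σfm = 10×3.5 + 12×5.5 + 18×7.5 + 12×9.5 + 10×11.5 = 465
n = Σf = 62
Mean = 465 / 62 = 7.5000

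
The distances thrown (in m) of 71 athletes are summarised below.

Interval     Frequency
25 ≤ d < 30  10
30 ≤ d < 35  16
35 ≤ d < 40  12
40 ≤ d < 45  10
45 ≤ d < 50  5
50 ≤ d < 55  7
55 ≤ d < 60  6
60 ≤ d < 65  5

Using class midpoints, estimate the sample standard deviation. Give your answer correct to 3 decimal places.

10.839

Midpoints: 27.5, 32.5, 37.5, 42.5, 47.5, 52.5, 57.5, 62.5
n = 71, Σfm = 2932.5, mean = 41.3028
Σfm² = 129343.75
Σf(m − x̄)² = Σfm² − (Σfm)²/n = 129343.75 − 2932.5²/71 = 8223.2394
Sample variance = 8223.2394 / 70 = 117.4748
Standard deviation = √117.4748 = 10.8386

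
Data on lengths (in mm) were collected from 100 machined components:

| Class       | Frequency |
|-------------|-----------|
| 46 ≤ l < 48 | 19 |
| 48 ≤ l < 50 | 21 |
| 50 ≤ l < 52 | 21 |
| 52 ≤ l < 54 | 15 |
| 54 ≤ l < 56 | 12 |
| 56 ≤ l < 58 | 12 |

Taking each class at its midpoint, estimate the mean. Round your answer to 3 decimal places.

51.320

Midpoints: 47, 49, 51, 53, 55, 57
Σfm = 19×47 + 21×49 + 21×51 + 15×53 + 12×55 + 12×57 = 5132
n = Σf = 100
Mean = 5132 / 100 = 51.3200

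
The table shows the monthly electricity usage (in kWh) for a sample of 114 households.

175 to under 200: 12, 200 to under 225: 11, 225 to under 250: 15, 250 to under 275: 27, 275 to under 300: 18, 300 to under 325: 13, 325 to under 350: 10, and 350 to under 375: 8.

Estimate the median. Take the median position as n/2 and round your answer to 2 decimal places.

267.59

Cumulative frequencies: 12, 23, 38, 65, 83, 96, 106, 114
n = 114; position = n/2 = 57.
This falls in the class 250 to under 275: L = 250, F = 38, f = 27, h = 25.
Median ≈ 250 + ((57 − 38) / 27) × 25 = 267.5926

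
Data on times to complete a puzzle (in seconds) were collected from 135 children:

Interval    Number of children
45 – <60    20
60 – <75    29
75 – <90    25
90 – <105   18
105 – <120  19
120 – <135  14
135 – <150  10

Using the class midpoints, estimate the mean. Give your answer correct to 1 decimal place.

90.2

Midpoints: 52.5, 67.5, 82.5, 97.5, 112.5, 127.5, 142.5
Σfm = 20×52.5 + 29×67.5 + 25×82.5 + 18×97.5 + 19×112.5 + 14×127.5 + 10×142.5 = 12172.5
n = Σf = 135
Mean = 12172.5 / 135 = 90.1667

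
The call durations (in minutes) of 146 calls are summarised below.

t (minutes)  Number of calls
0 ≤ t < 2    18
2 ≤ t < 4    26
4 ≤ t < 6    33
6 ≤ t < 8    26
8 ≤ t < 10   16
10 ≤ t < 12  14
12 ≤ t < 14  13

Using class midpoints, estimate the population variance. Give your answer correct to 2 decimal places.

12.78

Midpoints: 1, 3, 5, 7, 9, 11, 13
n = 146, Σfm = 910, mean = 6.2329
Σfm² = 7538
Σf(m − x̄)² = Σfm² − (Σfm)²/n = 7538 − 910²/146 = 1866.0822
Population variance = 1866.0822 / 146 = 12.7814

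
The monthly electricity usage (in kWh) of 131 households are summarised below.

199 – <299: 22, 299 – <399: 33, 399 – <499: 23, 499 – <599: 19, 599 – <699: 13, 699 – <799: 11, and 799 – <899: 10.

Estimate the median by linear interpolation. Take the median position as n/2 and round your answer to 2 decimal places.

444.65

Cumulative frequencies: 22, 55, 78, 97, 110, 121, 131
n = 131; position = n/2 = 65.5.
This falls in the class 399 – <499: L = 399, F = 55, f = 23, h = 100.
Median ≈ 399 + ((65.5 − 55) / 23) × 100 = 444.6522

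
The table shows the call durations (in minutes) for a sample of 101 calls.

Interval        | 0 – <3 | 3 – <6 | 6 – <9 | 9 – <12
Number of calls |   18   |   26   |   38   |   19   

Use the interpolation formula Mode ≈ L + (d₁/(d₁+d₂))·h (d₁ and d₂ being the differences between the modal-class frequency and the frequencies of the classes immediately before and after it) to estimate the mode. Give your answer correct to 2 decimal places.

Modal class: 6 – <9 (highest frequency 38).
d₁ = 38 − 26 = 12, d₂ = 38 − 19 = 19
Mode ≈ 6 + (12/(12+19)) × 3 = 6 + 1.1613 = 7.1613

7.16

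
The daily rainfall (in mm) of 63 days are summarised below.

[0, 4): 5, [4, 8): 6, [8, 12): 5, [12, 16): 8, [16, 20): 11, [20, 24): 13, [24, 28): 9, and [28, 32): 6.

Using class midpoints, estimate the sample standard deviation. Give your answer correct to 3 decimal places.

8.258

Midpoints: 2, 6, 10, 14, 18, 22, 26, 30
n = 63, Σfm = 1106, mean = 17.5556
Σfm² = 23644
Σf(m − x̄)² = Σfm² − (Σfm)²/n = 23644 − 1106²/63 = 4227.5556
Sample variance = 4227.5556 / 62 = 68.1864
Standard deviation = √68.1864 = 8.2575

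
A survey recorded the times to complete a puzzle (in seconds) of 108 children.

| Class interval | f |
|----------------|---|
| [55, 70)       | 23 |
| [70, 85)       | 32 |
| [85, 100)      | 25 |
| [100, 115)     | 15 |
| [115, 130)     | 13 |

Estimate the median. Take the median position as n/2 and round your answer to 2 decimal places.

84.53

Cumulative frequencies: 23, 55, 80, 95, 108
n = 108; position = n/2 = 54.
This falls in the class [70, 85): L = 70, F = 23, f = 32, h = 15.
Median ≈ 70 + ((54 − 23) / 32) × 15 = 84.5312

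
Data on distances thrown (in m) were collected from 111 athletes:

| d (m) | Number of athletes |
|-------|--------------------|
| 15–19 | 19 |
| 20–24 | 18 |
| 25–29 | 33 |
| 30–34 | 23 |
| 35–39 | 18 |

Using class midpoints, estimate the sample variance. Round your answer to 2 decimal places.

Midpoints: 17, 22, 27, 32, 37
n = 111, Σfm = 3012, mean = 27.1351
Σfm² = 86454
Σf(m − x̄)² = Σfm² − (Σfm)²/n = 86454 − 3012²/111 = 4722.9730
Sample variance = 4722.9730 / 110 = 42.9361

42.94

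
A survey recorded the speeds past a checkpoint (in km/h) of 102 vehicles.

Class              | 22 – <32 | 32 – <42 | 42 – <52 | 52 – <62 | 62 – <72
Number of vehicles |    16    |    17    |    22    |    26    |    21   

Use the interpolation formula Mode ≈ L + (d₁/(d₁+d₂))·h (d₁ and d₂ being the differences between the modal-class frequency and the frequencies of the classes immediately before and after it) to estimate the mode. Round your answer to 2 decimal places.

56.44

Modal class: 52 – <62 (highest frequency 26).
d₁ = 26 − 22 = 4, d₂ = 26 − 21 = 5
Mode ≈ 52 + (4/(4+5)) × 10 = 52 + 4.4444 = 56.4444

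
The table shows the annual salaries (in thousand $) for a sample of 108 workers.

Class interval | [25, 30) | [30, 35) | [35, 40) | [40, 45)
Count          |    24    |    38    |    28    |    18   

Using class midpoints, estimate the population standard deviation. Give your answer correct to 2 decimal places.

Midpoints: 27.5, 32.5, 37.5, 42.5
n = 108, Σfm = 3710, mean = 34.3519
Σfm² = 130175
Σf(m − x̄)² = Σfm² − (Σfm)²/n = 130175 − 3710²/108 = 2729.6296
Population variance = 2729.6296 / 108 = 25.2743
Standard deviation = √25.2743 = 5.0274

5.03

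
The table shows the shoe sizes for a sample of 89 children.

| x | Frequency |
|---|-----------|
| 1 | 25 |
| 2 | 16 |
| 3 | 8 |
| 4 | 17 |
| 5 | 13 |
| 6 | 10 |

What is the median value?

3

Cumulative frequencies: 25, 41, 49, 66, 79, 89
n = 89, so the median is the value in position (n+1)/2 = 45.
Position 45 falls at value 3.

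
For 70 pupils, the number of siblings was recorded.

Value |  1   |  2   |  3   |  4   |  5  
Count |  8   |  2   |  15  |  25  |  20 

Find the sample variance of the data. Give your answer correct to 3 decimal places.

1.557

Values: 1, 2, 3, 4, 5
n = 70, Σfx = 257, mean = 3.6714
Σfx² = 1051
Σf(x − x̄)² = Σfx² − (Σfx)²/n = 1051 − 257²/70 = 107.4429
Sample variance = 107.4429 / 69 = 1.5571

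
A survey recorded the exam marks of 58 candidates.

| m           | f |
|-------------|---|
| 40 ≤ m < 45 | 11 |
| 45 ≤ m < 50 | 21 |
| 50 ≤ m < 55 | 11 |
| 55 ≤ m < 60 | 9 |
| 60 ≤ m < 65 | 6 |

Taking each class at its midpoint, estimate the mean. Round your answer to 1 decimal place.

50.6

Midpoints: 42.5, 47.5, 52.5, 57.5, 62.5
Σfm = 11×42.5 + 21×47.5 + 11×52.5 + 9×57.5 + 6×62.5 = 2935
n = Σf = 58
Mean = 2935 / 58 = 50.6034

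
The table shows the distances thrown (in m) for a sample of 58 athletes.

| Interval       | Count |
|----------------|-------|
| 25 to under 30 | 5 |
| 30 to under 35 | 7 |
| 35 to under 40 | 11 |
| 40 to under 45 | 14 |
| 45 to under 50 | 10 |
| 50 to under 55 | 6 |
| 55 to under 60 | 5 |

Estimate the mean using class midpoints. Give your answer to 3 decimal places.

Midpoints: 27.5, 32.5, 37.5, 42.5, 47.5, 52.5, 57.5
Σfm = 5×27.5 + 7×32.5 + 11×37.5 + 14×42.5 + 10×47.5 + 6×52.5 + 5×57.5 = 2450
n = Σf = 58
Mean = 2450 / 58 = 42.2414

42.241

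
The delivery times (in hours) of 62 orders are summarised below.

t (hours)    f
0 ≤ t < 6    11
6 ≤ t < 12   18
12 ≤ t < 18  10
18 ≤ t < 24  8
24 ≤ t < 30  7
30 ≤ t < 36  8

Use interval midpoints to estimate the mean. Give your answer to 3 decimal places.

15.581

Midpoints: 3, 9, 15, 21, 27, 33
Σfm = 11×3 + 18×9 + 10×15 + 8×21 + 7×27 + 8×33 = 966
n = Σf = 62
Mean = 966 / 62 = 15.5806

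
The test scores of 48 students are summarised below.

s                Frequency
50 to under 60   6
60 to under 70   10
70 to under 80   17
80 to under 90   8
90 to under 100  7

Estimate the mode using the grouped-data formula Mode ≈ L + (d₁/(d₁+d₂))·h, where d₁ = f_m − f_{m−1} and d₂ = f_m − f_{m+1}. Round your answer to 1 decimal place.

74.4

Modal class: 70 to under 80 (highest frequency 17).
d₁ = 17 − 10 = 7, d₂ = 17 − 8 = 9
Mode ≈ 70 + (7/(7+9)) × 10 = 70 + 4.3750 = 74.3750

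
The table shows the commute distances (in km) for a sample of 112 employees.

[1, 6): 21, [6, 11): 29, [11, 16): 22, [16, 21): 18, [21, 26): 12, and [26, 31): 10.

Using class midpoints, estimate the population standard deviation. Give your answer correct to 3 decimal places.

Midpoints: 3.5, 8.5, 13.5, 18.5, 23.5, 28.5
n = 112, Σfm = 1517, mean = 13.5446
Σfm² = 27272
Σf(m − x̄)² = Σfm² − (Σfm)²/n = 27272 − 1517²/112 = 6724.7768
Population variance = 6724.7768 / 112 = 60.0426
Standard deviation = √60.0426 = 7.7487

7.749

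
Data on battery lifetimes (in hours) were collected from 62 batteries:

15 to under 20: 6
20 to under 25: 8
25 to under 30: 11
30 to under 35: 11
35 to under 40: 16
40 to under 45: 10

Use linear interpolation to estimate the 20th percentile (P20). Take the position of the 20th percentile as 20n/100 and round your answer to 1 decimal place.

Cumulative frequencies: 6, 14, 25, 36, 52, 62
n = 62; position = 20n/100 = 12.4.
This falls in the class 20 to under 25: L = 20, F = 6, f = 8, h = 5.
20th percentile ≈ 20 + ((12.4 − 6) / 8) × 5 = 24.0000

24.0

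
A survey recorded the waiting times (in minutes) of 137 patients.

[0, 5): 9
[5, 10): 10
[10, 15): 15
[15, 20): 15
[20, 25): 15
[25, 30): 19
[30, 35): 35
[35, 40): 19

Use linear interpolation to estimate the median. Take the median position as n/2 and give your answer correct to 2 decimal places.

26.18

Cumulative frequencies: 9, 19, 34, 49, 64, 83, 118, 137
n = 137; position = n/2 = 68.5.
This falls in the class [25, 30): L = 25, F = 64, f = 19, h = 5.
Median ≈ 25 + ((68.5 − 64) / 19) × 5 = 26.1842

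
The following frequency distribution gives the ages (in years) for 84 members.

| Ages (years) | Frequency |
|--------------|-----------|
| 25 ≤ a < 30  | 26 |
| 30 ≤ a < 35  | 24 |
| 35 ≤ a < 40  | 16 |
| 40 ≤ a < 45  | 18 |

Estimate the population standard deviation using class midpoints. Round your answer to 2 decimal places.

Midpoints: 27.5, 32.5, 37.5, 42.5
n = 84, Σfm = 2860, mean = 34.0476
Σfm² = 100025
Σf(m − x̄)² = Σfm² − (Σfm)²/n = 100025 − 2860²/84 = 2648.8095
Population variance = 2648.8095 / 84 = 31.5334
Standard deviation = √31.5334 = 5.6155

5.62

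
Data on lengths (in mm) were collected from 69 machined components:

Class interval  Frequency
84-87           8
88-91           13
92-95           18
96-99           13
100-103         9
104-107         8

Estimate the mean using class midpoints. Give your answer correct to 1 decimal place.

95.0

Midpoints: 85.5, 89.5, 93.5, 97.5, 101.5, 105.5
Σfm = 8×85.5 + 13×89.5 + 18×93.5 + 13×97.5 + 9×101.5 + 8×105.5 = 6555.5
n = Σf = 69
Mean = 6555.5 / 69 = 95.0072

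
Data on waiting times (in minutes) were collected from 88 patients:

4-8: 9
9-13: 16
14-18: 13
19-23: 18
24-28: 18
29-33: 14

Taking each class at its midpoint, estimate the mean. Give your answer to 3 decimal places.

Midpoints: 6, 11, 16, 21, 26, 31
Σfm = 9×6 + 16×11 + 13×16 + 18×21 + 18×26 + 14×31 = 1718
n = Σf = 88
Mean = 1718 / 88 = 19.5227

19.523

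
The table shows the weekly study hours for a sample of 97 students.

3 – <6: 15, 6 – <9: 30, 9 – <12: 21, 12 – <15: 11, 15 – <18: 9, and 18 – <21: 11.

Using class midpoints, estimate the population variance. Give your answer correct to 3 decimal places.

Midpoints: 4.5, 7.5, 10.5, 13.5, 16.5, 19.5
n = 97, Σfm = 1024.5, mean = 10.5619
Σfm² = 12944.25
Σf(m − x̄)² = Σfm² − (Σfm)²/n = 12944.25 − 1024.5²/97 = 2123.6289
Population variance = 2123.6289 / 97 = 21.8931

21.893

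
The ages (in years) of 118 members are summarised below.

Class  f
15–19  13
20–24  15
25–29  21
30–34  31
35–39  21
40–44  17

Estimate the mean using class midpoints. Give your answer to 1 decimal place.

30.5

Midpoints: 17, 22, 27, 32, 37, 42
Σfm = 13×17 + 15×22 + 21×27 + 31×32 + 21×37 + 17×42 = 3601
n = Σf = 118
Mean = 3601 / 118 = 30.5169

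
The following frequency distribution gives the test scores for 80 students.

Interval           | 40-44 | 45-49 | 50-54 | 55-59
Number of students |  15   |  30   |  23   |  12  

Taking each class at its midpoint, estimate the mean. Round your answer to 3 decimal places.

49.000

Midpoints: 42, 47, 52, 57
Σfm = 15×42 + 30×47 + 23×52 + 12×57 = 3920
n = Σf = 80
Mean = 3920 / 80 = 49.0000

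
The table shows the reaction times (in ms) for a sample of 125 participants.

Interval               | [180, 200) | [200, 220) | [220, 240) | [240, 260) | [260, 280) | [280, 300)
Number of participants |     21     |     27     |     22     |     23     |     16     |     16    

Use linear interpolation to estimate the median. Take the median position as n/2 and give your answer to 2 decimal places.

Cumulative frequencies: 21, 48, 70, 93, 109, 125
n = 125; position = n/2 = 62.5.
This falls in the class [220, 240): L = 220, F = 48, f = 22, h = 20.
Median ≈ 220 + ((62.5 − 48) / 22) × 20 = 233.1818

233.18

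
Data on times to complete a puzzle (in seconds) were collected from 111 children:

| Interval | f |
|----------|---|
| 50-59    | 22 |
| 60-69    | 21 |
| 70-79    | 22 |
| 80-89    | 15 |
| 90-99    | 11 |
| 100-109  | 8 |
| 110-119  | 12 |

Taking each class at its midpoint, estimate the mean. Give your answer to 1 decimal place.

Midpoints: 54.5, 64.5, 74.5, 84.5, 94.5, 104.5, 114.5
Σfm = 22×54.5 + 21×64.5 + 22×74.5 + 15×84.5 + 11×94.5 + 8×104.5 + 12×114.5 = 8709.5
n = Σf = 111
Mean = 8709.5 / 111 = 78.4640

78.5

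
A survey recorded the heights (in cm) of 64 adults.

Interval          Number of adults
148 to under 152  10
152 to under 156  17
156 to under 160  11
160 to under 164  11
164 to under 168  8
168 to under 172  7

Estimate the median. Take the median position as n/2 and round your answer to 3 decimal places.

157.818

Cumulative frequencies: 10, 27, 38, 49, 57, 64
n = 64; position = n/2 = 32.
This falls in the class 156 to under 160: L = 156, F = 27, f = 11, h = 4.
Median ≈ 156 + ((32 − 27) / 11) × 4 = 157.8182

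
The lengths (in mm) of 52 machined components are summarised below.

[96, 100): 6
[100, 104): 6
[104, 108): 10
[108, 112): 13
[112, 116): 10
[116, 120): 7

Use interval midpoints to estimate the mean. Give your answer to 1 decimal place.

Midpoints: 98, 102, 106, 110, 114, 118
Σfm = 6×98 + 6×102 + 10×106 + 13×110 + 10×114 + 7×118 = 5656
n = Σf = 52
Mean = 5656 / 52 = 108.7692

108.8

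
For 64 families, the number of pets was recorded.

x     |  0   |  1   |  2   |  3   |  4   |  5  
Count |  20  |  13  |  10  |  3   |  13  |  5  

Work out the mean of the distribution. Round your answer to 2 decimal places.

1.86

Values: 0, 1, 2, 3, 4, 5
Σfx = 20×0 + 13×1 + 10×2 + 3×3 + 13×4 + 5×5 = 119
n = Σf = 64
Mean = 119 / 64 = 1.8594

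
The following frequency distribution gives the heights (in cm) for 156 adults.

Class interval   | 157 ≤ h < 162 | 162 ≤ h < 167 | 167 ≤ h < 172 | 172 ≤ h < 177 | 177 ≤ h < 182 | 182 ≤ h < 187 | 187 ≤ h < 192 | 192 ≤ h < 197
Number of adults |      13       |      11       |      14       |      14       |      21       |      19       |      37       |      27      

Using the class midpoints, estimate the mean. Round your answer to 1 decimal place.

Midpoints: 159.5, 164.5, 169.5, 174.5, 179.5, 184.5, 189.5, 194.5
Σfm = 13×159.5 + 11×164.5 + 14×169.5 + 14×174.5 + 21×179.5 + 19×184.5 + 37×189.5 + 27×194.5 = 28237
n = Σf = 156
Mean = 28237 / 156 = 181.0064

181.0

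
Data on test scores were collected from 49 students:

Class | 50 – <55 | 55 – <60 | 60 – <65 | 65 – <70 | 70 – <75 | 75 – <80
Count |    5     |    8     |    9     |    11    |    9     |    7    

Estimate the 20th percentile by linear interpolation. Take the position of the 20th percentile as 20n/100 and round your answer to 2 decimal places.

Cumulative frequencies: 5, 13, 22, 33, 42, 49
n = 49; position = 20n/100 = 9.8.
This falls in the class 55 – <60: L = 55, F = 5, f = 8, h = 5.
20th percentile ≈ 55 + ((9.8 − 5) / 8) × 5 = 58.0000

58.00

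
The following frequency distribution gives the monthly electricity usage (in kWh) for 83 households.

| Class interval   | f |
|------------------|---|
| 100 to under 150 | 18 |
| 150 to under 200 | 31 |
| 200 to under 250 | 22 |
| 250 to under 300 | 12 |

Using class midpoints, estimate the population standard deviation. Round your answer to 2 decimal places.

Midpoints: 125, 175, 225, 275
n = 83, Σfm = 15925, mean = 191.8675
Σfm² = 3251875
Σf(m − x̄)² = Σfm² − (Σfm)²/n = 3251875 − 15925²/83 = 196385.5422
Population variance = 196385.5422 / 83 = 2366.0909
Standard deviation = √2366.0909 = 48.6425

48.64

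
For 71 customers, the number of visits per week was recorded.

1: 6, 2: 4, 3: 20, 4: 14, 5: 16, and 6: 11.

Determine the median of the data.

Cumulative frequencies: 6, 10, 30, 44, 60, 71
n = 71, so the median is the value in position (n+1)/2 = 36.
Position 36 falls at value 4.

4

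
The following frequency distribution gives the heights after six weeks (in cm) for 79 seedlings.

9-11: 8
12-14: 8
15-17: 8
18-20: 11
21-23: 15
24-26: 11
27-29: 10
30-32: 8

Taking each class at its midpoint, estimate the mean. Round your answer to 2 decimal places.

Midpoints: 10, 13, 16, 19, 22, 25, 28, 31
Σfm = 8×10 + 8×13 + 8×16 + 11×19 + 15×22 + 11×25 + 10×28 + 8×31 = 1654
n = Σf = 79
Mean = 1654 / 79 = 20.9367

20.94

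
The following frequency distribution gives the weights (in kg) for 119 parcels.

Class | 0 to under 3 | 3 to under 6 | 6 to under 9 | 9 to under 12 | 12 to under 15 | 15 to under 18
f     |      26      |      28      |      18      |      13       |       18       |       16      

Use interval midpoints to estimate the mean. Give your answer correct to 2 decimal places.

7.93

Midpoints: 1.5, 4.5, 7.5, 10.5, 13.5, 16.5
Σfm = 26×1.5 + 28×4.5 + 18×7.5 + 13×10.5 + 18×13.5 + 16×16.5 = 943.5
n = Σf = 119
Mean = 943.5 / 119 = 7.9286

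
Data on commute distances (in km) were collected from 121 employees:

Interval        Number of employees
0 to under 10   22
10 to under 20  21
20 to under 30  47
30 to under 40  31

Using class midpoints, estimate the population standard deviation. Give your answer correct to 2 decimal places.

Midpoints: 5, 15, 25, 35
n = 121, Σfm = 2685, mean = 22.1901
Σfm² = 72625
Σf(m − x̄)² = Σfm² − (Σfm)²/n = 72625 − 2685²/121 = 13044.6281
Population variance = 13044.6281 / 121 = 107.8068
Standard deviation = √107.8068 = 10.3830

10.38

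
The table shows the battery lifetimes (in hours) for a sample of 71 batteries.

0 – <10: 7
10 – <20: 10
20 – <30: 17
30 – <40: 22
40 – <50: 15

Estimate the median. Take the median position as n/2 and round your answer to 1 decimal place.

Cumulative frequencies: 7, 17, 34, 56, 71
n = 71; position = n/2 = 35.5.
This falls in the class 30 – <40: L = 30, F = 34, f = 22, h = 10.
Median ≈ 30 + ((35.5 − 34) / 22) × 10 = 30.6818

30.7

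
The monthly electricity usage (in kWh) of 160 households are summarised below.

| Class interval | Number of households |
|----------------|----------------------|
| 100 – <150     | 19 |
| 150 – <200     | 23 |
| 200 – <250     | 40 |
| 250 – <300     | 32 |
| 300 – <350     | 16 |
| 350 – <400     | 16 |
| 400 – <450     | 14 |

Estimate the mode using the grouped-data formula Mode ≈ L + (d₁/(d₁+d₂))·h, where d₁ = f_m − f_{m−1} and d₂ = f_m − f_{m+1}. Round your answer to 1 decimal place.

Modal class: 200 – <250 (highest frequency 40).
d₁ = 40 − 23 = 17, d₂ = 40 − 32 = 8
Mode ≈ 200 + (17/(17+8)) × 50 = 200 + 34.0000 = 234.0000

234.0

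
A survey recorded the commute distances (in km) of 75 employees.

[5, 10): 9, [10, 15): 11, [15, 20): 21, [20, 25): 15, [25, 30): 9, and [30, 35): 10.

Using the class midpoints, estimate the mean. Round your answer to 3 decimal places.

19.767

Midpoints: 7.5, 12.5, 17.5, 22.5, 27.5, 32.5
Σfm = 9×7.5 + 11×12.5 + 21×17.5 + 15×22.5 + 9×27.5 + 10×32.5 = 1482.5
n = Σf = 75
Mean = 1482.5 / 75 = 19.7667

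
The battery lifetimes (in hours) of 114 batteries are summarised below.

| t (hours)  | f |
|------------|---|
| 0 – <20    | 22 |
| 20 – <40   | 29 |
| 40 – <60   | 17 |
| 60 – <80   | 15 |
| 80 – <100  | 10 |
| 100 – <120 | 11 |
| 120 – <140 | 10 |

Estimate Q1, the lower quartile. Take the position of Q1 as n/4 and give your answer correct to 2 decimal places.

24.48

Cumulative frequencies: 22, 51, 68, 83, 93, 104, 114
n = 114; position = n/4 = 28.5.
This falls in the class 20 – <40: L = 20, F = 22, f = 29, h = 20.
Lower quartile ≈ 20 + ((28.5 − 22) / 29) × 20 = 24.4828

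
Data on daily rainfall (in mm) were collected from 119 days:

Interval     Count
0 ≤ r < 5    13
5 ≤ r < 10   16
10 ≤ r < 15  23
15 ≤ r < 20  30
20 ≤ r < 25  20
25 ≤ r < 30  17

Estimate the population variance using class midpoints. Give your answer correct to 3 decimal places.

Midpoints: 2.5, 7.5, 12.5, 17.5, 22.5, 27.5
n = 119, Σfm = 1882.5, mean = 15.8193
Σfm² = 36743.75
Σf(m − x̄)² = Σfm² − (Σfm)²/n = 36743.75 − 1882.5²/119 = 6963.8655
Population variance = 6963.8655 / 119 = 58.5199

58.520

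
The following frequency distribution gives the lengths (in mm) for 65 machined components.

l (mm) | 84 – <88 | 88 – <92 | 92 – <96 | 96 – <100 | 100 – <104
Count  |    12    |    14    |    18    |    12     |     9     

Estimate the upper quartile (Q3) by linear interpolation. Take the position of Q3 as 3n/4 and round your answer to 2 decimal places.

Cumulative frequencies: 12, 26, 44, 56, 65
n = 65; position = 3n/4 = 48.75.
This falls in the class 96 – <100: L = 96, F = 44, f = 12, h = 4.
Upper quartile ≈ 96 + ((48.75 − 44) / 12) × 4 = 97.5833

97.58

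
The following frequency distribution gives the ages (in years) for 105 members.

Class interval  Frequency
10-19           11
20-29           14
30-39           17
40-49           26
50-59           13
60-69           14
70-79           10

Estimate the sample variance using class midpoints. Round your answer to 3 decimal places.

Midpoints: 14.5, 24.5, 34.5, 44.5, 54.5, 64.5, 74.5
n = 105, Σfm = 4602.5, mean = 43.8333
Σfm² = 234796.25
Σf(m − x̄)² = Σfm² − (Σfm)²/n = 234796.25 − 4602.5²/105 = 33053.3333
Sample variance = 33053.3333 / 104 = 317.8205

317.821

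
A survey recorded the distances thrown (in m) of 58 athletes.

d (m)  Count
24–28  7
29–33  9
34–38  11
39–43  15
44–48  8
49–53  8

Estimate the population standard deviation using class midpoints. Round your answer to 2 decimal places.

7.72

Midpoints: 26, 31, 36, 41, 46, 51
n = 58, Σfm = 2248, mean = 38.7586
Σfm² = 90588
Σf(m − x̄)² = Σfm² − (Σfm)²/n = 90588 − 2248²/58 = 3458.6207
Population variance = 3458.6207 / 58 = 59.6314
Standard deviation = √59.6314 = 7.7221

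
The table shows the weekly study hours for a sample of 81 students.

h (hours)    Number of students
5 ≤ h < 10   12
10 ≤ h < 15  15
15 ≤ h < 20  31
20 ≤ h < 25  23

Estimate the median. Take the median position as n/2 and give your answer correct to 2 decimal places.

17.18

Cumulative frequencies: 12, 27, 58, 81
n = 81; position = n/2 = 40.5.
This falls in the class 15 ≤ h < 20: L = 15, F = 27, f = 31, h = 5.
Median ≈ 15 + ((40.5 − 27) / 31) × 5 = 17.1774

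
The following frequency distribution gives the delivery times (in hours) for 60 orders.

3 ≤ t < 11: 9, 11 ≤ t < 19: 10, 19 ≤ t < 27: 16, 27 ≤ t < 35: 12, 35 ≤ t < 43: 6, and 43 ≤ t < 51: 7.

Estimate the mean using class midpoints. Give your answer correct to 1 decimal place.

25.3

Midpoints: 7, 15, 23, 31, 39, 47
Σfm = 9×7 + 10×15 + 16×23 + 12×31 + 6×39 + 7×47 = 1516
n = Σf = 60
Mean = 1516 / 60 = 25.2667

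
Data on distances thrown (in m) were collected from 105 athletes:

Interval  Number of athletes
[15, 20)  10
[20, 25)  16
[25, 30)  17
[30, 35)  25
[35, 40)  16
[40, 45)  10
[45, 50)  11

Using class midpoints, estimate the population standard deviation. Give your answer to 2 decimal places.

8.80

Midpoints: 17.5, 22.5, 27.5, 32.5, 37.5, 42.5, 47.5
n = 105, Σfm = 3362.5, mean = 32.0238
Σfm² = 115806.25
Σf(m − x̄)² = Σfm² − (Σfm)²/n = 115806.25 − 3362.5²/105 = 8126.1905
Population variance = 8126.1905 / 105 = 77.3923
Standard deviation = √77.3923 = 8.7973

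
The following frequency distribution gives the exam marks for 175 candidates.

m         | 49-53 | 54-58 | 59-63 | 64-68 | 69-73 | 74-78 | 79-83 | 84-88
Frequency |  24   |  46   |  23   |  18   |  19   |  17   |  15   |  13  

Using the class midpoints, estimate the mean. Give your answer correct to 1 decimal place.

64.9

Midpoints: 51, 56, 61, 66, 71, 76, 81, 86
Σfm = 24×51 + 46×56 + 23×61 + 18×66 + 19×71 + 17×76 + 15×81 + 13×86 = 11365
n = Σf = 175
Mean = 11365 / 175 = 64.9429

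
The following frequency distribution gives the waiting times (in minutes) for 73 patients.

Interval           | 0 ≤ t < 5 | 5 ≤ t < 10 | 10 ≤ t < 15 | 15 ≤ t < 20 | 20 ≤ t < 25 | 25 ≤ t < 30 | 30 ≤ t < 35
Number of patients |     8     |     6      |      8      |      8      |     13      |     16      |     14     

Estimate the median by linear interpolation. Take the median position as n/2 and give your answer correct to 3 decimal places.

22.500

Cumulative frequencies: 8, 14, 22, 30, 43, 59, 73
n = 73; position = n/2 = 36.5.
This falls in the class 20 ≤ t < 25: L = 20, F = 30, f = 13, h = 5.
Median ≈ 20 + ((36.5 − 30) / 13) × 5 = 22.5000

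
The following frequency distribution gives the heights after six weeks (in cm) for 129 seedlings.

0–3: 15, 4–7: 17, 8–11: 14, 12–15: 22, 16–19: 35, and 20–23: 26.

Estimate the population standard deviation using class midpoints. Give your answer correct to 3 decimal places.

Midpoints: 1.5, 5.5, 9.5, 13.5, 17.5, 21.5
n = 129, Σfm = 1717.5, mean = 13.3140
Σfm² = 28558.25
Σf(m − x̄)² = Σfm² − (Σfm)²/n = 28558.25 − 1717.5²/129 = 5691.5349
Population variance = 5691.5349 / 129 = 44.1204
Standard deviation = √44.1204 = 6.6423

6.642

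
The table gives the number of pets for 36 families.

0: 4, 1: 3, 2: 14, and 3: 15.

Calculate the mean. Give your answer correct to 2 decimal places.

2.11

Values: 0, 1, 2, 3
Σfx = 4×0 + 3×1 + 14×2 + 15×3 = 76
n = Σf = 36
Mean = 76 / 36 = 2.1111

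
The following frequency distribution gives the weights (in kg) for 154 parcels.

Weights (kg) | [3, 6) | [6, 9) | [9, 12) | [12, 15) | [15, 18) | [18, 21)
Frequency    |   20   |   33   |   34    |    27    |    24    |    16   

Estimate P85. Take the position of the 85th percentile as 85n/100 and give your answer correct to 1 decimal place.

Cumulative frequencies: 20, 53, 87, 114, 138, 154
n = 154; position = 85n/100 = 130.9.
This falls in the class [15, 18): L = 15, F = 114, f = 24, h = 3.
85th percentile ≈ 15 + ((130.9 − 114) / 24) × 3 = 17.1125

17.1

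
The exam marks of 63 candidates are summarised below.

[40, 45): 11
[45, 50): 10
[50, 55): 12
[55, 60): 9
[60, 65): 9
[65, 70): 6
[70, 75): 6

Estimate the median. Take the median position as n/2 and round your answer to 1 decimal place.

Cumulative frequencies: 11, 21, 33, 42, 51, 57, 63
n = 63; position = n/2 = 31.5.
This falls in the class [50, 55): L = 50, F = 21, f = 12, h = 5.
Median ≈ 50 + ((31.5 − 21) / 12) × 5 = 54.3750

54.4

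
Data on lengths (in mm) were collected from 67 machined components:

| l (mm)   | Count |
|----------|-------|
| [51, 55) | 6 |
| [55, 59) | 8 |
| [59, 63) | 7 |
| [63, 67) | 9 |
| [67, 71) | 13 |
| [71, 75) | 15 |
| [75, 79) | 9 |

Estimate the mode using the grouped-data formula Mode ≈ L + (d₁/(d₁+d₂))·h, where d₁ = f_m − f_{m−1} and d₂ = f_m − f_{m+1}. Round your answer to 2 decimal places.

72.00

Modal class: [71, 75) (highest frequency 15).
d₁ = 15 − 13 = 2, d₂ = 15 − 9 = 6
Mode ≈ 71 + (2/(2+6)) × 4 = 71 + 1.0000 = 72.0000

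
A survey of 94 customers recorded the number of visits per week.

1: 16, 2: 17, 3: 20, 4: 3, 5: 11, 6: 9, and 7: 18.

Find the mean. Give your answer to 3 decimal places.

Values: 1, 2, 3, 4, 5, 6, 7
Σfx = 16×1 + 17×2 + 20×3 + 3×4 + 11×5 + 9×6 + 18×7 = 357
n = Σf = 94
Mean = 357 / 94 = 3.7979

3.798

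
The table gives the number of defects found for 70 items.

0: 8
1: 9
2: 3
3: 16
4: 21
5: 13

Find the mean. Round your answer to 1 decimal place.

3.0

Values: 0, 1, 2, 3, 4, 5
Σfx = 8×0 + 9×1 + 3×2 + 16×3 + 21×4 + 13×5 = 212
n = Σf = 70
Mean = 212 / 70 = 3.0286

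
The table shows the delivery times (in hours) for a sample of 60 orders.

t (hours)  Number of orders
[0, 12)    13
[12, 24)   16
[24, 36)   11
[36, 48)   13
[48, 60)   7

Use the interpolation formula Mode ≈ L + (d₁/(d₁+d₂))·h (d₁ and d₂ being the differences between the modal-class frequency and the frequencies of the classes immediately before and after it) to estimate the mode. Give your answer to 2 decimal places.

16.50

Modal class: [12, 24) (highest frequency 16).
d₁ = 16 − 13 = 3, d₂ = 16 − 11 = 5
Mode ≈ 12 + (3/(3+5)) × 12 = 12 + 4.5000 = 16.5000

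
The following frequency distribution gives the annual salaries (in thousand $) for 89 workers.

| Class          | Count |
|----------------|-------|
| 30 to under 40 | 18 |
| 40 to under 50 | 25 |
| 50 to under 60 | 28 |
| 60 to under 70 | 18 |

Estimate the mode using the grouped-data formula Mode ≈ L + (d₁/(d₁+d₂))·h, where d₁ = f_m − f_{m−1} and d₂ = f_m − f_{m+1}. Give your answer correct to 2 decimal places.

52.31

Modal class: 50 to under 60 (highest frequency 28).
d₁ = 28 − 25 = 3, d₂ = 28 − 18 = 10
Mode ≈ 50 + (3/(3+10)) × 10 = 50 + 2.3077 = 52.3077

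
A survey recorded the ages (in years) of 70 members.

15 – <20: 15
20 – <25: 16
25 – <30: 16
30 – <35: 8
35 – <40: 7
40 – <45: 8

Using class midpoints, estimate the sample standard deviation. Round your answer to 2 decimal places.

Midpoints: 17.5, 22.5, 27.5, 32.5, 37.5, 42.5
n = 70, Σfm = 1925, mean = 27.5000
Σfm² = 57537.5
Σf(m − x̄)² = Σfm² − (Σfm)²/n = 57537.5 − 1925²/70 = 4600.0000
Sample variance = 4600.0000 / 69 = 66.6667
Standard deviation = √66.6667 = 8.1650

8.16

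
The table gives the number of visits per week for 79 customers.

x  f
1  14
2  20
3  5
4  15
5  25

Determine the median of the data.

Cumulative frequencies: 14, 34, 39, 54, 79
n = 79, so the median is the value in position (n+1)/2 = 40.
Position 40 falls at value 4.

4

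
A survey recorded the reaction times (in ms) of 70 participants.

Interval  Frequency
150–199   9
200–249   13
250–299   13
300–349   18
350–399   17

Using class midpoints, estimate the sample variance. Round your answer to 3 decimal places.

Midpoints: 174.5, 224.5, 274.5, 324.5, 374.5
n = 70, Σfm = 20265, mean = 289.5000
Σfm² = 6188467.5
Σf(m − x̄)² = Σfm² − (Σfm)²/n = 6188467.5 − 20265²/70 = 321750.0000
Sample variance = 321750.0000 / 69 = 4663.0435

4663.043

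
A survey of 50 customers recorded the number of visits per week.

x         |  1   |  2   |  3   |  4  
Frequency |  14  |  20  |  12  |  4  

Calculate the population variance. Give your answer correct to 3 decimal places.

Values: 1, 2, 3, 4
n = 50, Σfx = 106, mean = 2.1200
Σfx² = 266
Σf(x − x̄)² = Σfx² − (Σfx)²/n = 266 − 106²/50 = 41.2800
Population variance = 41.2800 / 50 = 0.8256

0.826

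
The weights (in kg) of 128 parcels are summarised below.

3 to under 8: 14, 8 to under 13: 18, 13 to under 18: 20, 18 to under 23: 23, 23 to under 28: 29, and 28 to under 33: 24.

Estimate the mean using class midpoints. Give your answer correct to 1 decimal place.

Midpoints: 5.5, 10.5, 15.5, 20.5, 25.5, 30.5
Σfm = 14×5.5 + 18×10.5 + 20×15.5 + 23×20.5 + 29×25.5 + 24×30.5 = 2519
n = Σf = 128
Mean = 2519 / 128 = 19.6797

19.7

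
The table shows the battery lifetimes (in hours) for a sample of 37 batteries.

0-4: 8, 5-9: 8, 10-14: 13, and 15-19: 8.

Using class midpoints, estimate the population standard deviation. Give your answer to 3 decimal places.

Midpoints: 2, 7, 12, 17
n = 37, Σfm = 364, mean = 9.8378
Σfm² = 4608
Σf(m − x̄)² = Σfm² − (Σfm)²/n = 4608 − 364²/37 = 1027.0270
Population variance = 1027.0270 / 37 = 27.7575
Standard deviation = √27.7575 = 5.2685

5.269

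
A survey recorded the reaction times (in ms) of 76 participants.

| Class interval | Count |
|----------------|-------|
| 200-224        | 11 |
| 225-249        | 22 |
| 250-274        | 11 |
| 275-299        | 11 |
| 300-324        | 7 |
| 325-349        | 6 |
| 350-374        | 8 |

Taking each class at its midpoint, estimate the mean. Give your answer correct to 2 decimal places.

272.20

Midpoints: 212, 237, 262, 287, 312, 337, 362
Σfm = 11×212 + 22×237 + 11×262 + 11×287 + 7×312 + 6×337 + 8×362 = 20687
n = Σf = 76
Mean = 20687 / 76 = 272.1974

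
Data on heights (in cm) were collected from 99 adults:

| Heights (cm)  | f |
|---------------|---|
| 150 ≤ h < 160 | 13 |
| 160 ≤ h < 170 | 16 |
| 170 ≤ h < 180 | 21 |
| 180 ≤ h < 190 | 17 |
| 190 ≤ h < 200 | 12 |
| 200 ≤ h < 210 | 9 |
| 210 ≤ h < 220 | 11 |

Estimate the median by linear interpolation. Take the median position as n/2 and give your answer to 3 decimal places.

Cumulative frequencies: 13, 29, 50, 67, 79, 88, 99
n = 99; position = n/2 = 49.5.
This falls in the class 170 ≤ h < 180: L = 170, F = 29, f = 21, h = 10.
Median ≈ 170 + ((49.5 − 29) / 21) × 10 = 179.7619

179.762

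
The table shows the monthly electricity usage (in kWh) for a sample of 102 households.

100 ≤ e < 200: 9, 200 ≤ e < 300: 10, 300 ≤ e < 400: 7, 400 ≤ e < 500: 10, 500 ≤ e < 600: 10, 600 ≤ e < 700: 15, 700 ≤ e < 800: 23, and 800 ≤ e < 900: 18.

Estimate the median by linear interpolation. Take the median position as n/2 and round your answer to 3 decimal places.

633.333

Cumulative frequencies: 9, 19, 26, 36, 46, 61, 84, 102
n = 102; position = n/2 = 51.
This falls in the class 600 ≤ e < 700: L = 600, F = 46, f = 15, h = 100.
Median ≈ 600 + ((51 − 46) / 15) × 100 = 633.3333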